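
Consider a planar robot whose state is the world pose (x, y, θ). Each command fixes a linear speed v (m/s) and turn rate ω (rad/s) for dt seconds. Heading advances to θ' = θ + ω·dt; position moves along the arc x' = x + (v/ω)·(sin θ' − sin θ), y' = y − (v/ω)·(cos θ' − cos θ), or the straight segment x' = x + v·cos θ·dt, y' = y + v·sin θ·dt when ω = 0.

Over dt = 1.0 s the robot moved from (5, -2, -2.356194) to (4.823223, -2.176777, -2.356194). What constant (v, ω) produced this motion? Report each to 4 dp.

Δθ = -2.356194 − -2.356194 = 0.000000
ω = Δθ/dt = 0.000000/1.0 = 0.0000
ω = 0 → v = (Δx·cos θ + Δy·sin θ)/dt = 0.2500

v = 0.2500, ω = 0.0000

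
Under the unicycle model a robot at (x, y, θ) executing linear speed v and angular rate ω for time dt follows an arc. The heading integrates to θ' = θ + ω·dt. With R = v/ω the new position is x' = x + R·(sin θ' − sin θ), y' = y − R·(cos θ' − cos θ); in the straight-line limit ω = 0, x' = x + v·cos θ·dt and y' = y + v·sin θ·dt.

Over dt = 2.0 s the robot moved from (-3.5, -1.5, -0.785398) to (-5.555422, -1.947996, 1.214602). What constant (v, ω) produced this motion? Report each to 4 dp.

v = -1.2500, ω = 1.0000

Δθ = 1.214602 − -0.785398 = 2.000000
ω = Δθ/dt = 2.000000/2.0 = 1.0000
R = Δx/(sin θ' − sin θ) = -1.2500
v = R·ω = -1.2500·1.0000 = -1.2500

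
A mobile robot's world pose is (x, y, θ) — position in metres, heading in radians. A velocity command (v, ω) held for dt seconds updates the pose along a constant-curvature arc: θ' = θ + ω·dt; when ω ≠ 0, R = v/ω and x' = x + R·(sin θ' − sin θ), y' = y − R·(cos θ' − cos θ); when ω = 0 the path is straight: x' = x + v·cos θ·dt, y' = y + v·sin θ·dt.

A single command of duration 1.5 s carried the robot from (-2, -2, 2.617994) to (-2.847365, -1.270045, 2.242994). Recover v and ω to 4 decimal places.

v = 0.7500, ω = -0.2500

Δθ = 2.242994 − 2.617994 = -0.375000
ω = Δθ/dt = -0.375000/1.5 = -0.2500
R = Δx/(sin θ' − sin θ) = -3.0000
v = R·ω = -3.0000·-0.2500 = 0.7500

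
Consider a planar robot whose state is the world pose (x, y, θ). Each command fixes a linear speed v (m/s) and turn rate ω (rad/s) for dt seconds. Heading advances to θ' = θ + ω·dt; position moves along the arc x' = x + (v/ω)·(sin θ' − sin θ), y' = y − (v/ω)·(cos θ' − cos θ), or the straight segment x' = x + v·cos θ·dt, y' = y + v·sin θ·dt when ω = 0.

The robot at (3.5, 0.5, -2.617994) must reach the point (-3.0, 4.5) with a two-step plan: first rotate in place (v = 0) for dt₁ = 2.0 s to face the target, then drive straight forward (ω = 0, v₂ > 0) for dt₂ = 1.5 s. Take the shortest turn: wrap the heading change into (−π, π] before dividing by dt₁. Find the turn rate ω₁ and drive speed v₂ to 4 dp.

ω₁ = -0.5376, v₂ = 5.0881

heading to target = atan2(4.5−0.5, -3−3.5) = 2.5899
Δθ = wrap(2.5899 − -2.6180) = -1.0753; ω₁ = Δθ/dt₁ = -0.5376
distance = √((-3−3.5)² + (4.5−0.5)²) = 7.6322; v₂ = distance/dt₂ = 5.0881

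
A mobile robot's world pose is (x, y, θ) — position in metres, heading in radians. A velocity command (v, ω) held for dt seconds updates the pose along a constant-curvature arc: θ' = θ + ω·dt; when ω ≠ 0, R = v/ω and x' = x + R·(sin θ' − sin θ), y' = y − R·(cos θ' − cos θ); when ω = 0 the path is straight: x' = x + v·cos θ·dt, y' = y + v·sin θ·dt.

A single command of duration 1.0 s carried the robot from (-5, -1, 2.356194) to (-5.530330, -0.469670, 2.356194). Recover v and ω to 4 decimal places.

v = 0.7500, ω = 0.0000

Δθ = 2.356194 − 2.356194 = 0.000000
ω = Δθ/dt = 0.000000/1.0 = 0.0000
ω = 0 → v = (Δx·cos θ + Δy·sin θ)/dt = 0.7500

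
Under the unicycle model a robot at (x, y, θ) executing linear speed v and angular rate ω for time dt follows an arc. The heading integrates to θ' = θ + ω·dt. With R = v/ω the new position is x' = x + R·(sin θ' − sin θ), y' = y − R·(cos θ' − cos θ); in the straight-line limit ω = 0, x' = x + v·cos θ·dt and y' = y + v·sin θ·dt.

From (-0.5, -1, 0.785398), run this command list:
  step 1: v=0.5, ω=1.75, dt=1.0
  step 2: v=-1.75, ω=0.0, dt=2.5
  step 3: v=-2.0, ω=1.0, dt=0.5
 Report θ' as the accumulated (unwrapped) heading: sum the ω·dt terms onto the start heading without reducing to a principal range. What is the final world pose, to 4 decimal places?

(3.9837, -3.4009, 3.0354)

step 1: θ'=2.5354 (R=0.2857) → pose (-0.5392, -0.5632, 2.5354)
step 2: θ'=2.5354 (straight) → pose (3.0562, -3.0558, 2.5354)
step 3: θ'=3.0354 (R=-2.0000) → pose (3.9837, -3.4009, 3.0354)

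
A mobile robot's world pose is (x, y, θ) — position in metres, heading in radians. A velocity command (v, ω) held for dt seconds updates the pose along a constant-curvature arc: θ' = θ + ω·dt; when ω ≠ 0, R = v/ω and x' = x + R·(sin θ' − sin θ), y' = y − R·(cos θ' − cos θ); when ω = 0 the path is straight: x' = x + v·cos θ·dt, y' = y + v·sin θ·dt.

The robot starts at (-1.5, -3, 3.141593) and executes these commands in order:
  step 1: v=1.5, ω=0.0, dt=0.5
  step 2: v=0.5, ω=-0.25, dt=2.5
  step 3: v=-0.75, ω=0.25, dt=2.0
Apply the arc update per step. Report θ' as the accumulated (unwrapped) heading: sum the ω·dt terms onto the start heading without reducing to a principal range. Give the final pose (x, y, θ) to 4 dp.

(-2.0389, -3.1656, 3.0166)

step 1: θ'=3.1416 (straight) → pose (-2.2500, -3.0000, 3.1416)
step 2: θ'=2.5166 (R=-2.0000) → pose (-3.4202, -2.6219, 2.5166)
step 3: θ'=3.0166 (R=-3.0000) → pose (-2.0389, -3.1656, 3.0166)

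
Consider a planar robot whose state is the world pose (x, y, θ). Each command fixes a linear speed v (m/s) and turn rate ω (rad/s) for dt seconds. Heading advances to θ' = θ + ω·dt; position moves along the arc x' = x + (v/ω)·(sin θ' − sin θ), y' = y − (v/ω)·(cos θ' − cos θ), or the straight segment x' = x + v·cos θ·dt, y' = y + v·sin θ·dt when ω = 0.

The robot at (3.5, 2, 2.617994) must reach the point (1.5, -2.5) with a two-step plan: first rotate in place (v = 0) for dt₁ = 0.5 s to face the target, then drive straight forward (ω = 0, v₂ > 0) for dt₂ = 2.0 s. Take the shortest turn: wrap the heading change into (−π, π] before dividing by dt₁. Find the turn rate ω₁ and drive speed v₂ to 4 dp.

ω₁ = 3.3523, v₂ = 2.4622

heading to target = atan2(-2.5−2, 1.5−3.5) = -1.9890
Δθ = wrap(-1.9890 − 2.6180) = 1.6762; ω₁ = Δθ/dt₁ = 3.3523
distance = √((1.5−3.5)² + (-2.5−2)²) = 4.9244; v₂ = distance/dt₂ = 2.4622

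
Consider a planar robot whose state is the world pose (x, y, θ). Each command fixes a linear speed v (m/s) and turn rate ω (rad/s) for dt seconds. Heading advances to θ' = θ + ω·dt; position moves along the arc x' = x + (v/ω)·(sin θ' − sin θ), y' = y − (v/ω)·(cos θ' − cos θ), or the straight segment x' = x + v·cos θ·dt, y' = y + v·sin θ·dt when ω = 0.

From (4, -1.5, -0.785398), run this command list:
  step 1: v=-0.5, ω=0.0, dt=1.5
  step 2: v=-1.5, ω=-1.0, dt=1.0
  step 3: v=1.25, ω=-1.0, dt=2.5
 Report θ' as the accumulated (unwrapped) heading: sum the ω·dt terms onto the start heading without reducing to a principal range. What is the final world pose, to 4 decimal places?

step 1: θ'=-0.7854 (straight) → pose (3.4697, -0.9697, -0.7854)
step 2: θ'=-1.7854 (R=1.5000) → pose (3.0647, 0.4104, -1.7854)
step 3: θ'=-4.2854 (R=-1.2500) → pose (0.7056, 0.1590, -4.2854)

(0.7056, 0.1590, -4.2854)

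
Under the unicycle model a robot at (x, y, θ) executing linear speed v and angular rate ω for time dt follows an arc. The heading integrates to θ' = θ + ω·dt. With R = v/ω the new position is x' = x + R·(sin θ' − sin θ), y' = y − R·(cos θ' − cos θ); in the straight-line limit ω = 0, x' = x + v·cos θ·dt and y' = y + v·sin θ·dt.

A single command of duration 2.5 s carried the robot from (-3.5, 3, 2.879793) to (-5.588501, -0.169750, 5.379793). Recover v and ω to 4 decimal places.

Δθ = 5.379793 − 2.879793 = 2.500000
ω = Δθ/dt = 2.500000/2.5 = 1.0000
R = −Δy/(cos θ' − cos θ) = 2.0000
v = R·ω = 2.0000·1.0000 = 2.0000

v = 2.0000, ω = 1.0000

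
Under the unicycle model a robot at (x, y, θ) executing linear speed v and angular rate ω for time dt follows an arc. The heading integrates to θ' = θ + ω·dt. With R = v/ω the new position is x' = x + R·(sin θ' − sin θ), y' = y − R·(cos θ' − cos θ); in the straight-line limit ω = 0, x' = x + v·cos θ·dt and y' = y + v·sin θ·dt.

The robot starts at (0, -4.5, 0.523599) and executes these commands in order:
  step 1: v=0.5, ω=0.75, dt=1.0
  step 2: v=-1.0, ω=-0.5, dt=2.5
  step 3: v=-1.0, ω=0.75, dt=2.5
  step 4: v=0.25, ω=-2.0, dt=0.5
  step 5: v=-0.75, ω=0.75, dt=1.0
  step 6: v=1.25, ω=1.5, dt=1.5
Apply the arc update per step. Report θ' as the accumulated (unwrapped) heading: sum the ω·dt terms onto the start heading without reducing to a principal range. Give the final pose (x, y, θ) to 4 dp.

(-4.3890, -7.3353, 3.8986)

step 1: θ'=1.2736 (R=0.6667) → pose (0.3041, -4.1179, 1.2736)
step 2: θ'=0.0236 (R=2.0000) → pose (-1.5610, -5.5316, 0.0236)
step 3: θ'=1.8986 (R=-1.3333) → pose (-2.7919, -7.2939, 1.8986)
step 4: θ'=0.8986 (R=-0.1250) → pose (-2.7714, -7.1758, 0.8986)
step 5: θ'=1.6486 (R=-1.0000) → pose (-2.9859, -7.8762, 1.6486)
step 6: θ'=3.8986 (R=0.8333) → pose (-4.3890, -7.3353, 3.8986)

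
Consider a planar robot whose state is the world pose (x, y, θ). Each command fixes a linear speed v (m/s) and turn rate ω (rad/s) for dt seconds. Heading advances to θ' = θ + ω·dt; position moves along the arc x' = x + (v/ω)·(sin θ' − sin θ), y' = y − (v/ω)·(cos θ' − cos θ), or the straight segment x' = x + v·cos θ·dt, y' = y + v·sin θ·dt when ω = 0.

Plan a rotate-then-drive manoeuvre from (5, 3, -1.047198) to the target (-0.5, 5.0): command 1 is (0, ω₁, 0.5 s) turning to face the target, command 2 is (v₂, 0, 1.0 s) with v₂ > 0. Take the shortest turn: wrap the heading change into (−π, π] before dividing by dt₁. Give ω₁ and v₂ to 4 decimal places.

heading to target = atan2(5−3, -0.5−5) = 2.7928
Δθ = wrap(2.7928 − -1.0472) = -2.4432; ω₁ = Δθ/dt₁ = -4.8863
distance = √((-0.5−5)² + (5−3)²) = 5.8523; v₂ = distance/dt₂ = 5.8523

ω₁ = -4.8863, v₂ = 5.8523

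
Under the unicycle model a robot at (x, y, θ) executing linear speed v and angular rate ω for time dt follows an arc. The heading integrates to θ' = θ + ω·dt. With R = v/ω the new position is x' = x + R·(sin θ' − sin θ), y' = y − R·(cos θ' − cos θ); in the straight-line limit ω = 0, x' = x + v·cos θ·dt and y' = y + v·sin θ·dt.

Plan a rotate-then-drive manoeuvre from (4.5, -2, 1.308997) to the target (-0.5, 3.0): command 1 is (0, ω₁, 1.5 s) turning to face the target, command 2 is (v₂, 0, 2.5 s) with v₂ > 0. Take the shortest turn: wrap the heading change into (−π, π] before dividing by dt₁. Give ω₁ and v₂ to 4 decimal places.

heading to target = atan2(3−-2, -0.5−4.5) = 2.3562
Δθ = wrap(2.3562 − 1.3090) = 1.0472; ω₁ = Δθ/dt₁ = 0.6981
distance = √((-0.5−4.5)² + (3−-2)²) = 7.0711; v₂ = distance/dt₂ = 2.8284

ω₁ = 0.6981, v₂ = 2.8284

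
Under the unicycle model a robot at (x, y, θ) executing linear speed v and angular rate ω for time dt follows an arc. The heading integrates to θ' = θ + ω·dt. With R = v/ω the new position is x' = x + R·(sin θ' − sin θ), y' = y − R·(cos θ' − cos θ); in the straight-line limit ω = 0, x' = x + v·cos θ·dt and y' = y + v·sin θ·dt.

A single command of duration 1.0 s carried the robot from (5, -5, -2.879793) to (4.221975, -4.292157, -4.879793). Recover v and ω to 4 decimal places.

v = 1.2500, ω = -2.0000

Δθ = -4.879793 − -2.879793 = -2.000000
ω = Δθ/dt = -2.000000/1.0 = -2.0000
R = Δx/(sin θ' − sin θ) = -0.6250
v = R·ω = -0.6250·-2.0000 = 1.2500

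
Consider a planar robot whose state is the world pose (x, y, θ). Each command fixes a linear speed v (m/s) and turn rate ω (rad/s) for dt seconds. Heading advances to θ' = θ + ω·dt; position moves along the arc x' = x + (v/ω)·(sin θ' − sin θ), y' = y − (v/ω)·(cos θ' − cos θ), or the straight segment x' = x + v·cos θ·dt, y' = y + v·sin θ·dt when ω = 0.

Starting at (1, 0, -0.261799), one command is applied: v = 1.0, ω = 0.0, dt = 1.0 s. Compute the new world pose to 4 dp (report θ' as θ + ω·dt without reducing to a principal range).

θ' = -0.2618 + 0.0·1.0 = -0.2618
ω = 0 → straight: x' = 1 + 1.0·cos(-0.2618)·1.0 = 1.9659
y' = 0 + 1.0·sin(-0.2618)·1.0 = -0.2588

(1.9659, -0.2588, -0.2618)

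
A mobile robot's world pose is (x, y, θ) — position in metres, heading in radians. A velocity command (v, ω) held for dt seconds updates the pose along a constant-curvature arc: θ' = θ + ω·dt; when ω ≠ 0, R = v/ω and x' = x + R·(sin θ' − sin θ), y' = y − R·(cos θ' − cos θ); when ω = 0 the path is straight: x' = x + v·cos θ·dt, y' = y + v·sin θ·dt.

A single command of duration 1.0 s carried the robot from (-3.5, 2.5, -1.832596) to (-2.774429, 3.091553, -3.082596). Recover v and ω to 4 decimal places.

Δθ = -3.082596 − -1.832596 = -1.250000
ω = Δθ/dt = -1.250000/1.0 = -1.2500
R = Δx/(sin θ' − sin θ) = 0.8000
v = R·ω = 0.8000·-1.2500 = -1.0000

v = -1.0000, ω = -1.2500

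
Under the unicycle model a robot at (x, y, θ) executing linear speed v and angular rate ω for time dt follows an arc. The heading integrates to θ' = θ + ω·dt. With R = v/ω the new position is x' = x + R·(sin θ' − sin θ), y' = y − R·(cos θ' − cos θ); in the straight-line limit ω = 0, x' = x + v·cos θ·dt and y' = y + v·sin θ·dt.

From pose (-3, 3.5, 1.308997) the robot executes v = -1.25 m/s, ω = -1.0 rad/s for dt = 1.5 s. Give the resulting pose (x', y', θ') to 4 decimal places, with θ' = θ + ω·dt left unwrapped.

θ' = 1.3090 + -1.0·1.5 = -0.1910
R = v/ω = -1.25/-1.0 = 1.2500
x' = -3 + 1.2500·(sin -0.1910 − sin 1.3090) = -4.4447
y' = 3.5 − 1.2500·(cos -0.1910 − cos 1.3090) = 2.5963

(-4.4447, 2.5963, -0.1910)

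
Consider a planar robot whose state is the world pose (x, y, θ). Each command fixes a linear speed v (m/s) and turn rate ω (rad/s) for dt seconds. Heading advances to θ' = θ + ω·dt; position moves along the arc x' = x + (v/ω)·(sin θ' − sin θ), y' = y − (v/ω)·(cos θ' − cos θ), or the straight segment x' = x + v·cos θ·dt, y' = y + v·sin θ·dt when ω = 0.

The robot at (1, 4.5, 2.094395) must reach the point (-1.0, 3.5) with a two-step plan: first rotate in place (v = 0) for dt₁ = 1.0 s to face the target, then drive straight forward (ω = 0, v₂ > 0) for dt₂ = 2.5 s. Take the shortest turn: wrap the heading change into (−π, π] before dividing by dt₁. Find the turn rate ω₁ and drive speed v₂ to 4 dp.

heading to target = atan2(3.5−4.5, -1−1) = -2.6779
Δθ = wrap(-2.6779 − 2.0944) = 1.5108; ω₁ = Δθ/dt₁ = 1.5108
distance = √((-1−1)² + (3.5−4.5)²) = 2.2361; v₂ = distance/dt₂ = 0.8944

ω₁ = 1.5108, v₂ = 0.8944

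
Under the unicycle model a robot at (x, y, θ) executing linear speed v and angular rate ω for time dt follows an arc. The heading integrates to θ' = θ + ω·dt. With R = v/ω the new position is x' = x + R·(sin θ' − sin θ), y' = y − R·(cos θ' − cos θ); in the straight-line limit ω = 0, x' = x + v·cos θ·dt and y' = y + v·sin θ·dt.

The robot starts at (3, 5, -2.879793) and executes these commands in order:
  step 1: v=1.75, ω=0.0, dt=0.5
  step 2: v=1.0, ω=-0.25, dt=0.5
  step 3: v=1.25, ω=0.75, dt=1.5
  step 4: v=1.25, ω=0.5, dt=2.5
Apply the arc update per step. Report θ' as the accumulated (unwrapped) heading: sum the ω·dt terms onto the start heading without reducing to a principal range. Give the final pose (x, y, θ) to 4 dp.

(1.2137, 0.7497, -0.6298)

step 1: θ'=-2.8798 (straight) → pose (2.1548, 4.7735, -2.8798)
step 2: θ'=-3.0048 (R=-4.0000) → pose (1.6650, 4.6746, -3.0048)
step 3: θ'=-1.8798 (R=1.6667) → pose (0.3046, 3.5303, -1.8798)
step 4: θ'=-0.6298 (R=2.5000) → pose (1.2137, 0.7497, -0.6298)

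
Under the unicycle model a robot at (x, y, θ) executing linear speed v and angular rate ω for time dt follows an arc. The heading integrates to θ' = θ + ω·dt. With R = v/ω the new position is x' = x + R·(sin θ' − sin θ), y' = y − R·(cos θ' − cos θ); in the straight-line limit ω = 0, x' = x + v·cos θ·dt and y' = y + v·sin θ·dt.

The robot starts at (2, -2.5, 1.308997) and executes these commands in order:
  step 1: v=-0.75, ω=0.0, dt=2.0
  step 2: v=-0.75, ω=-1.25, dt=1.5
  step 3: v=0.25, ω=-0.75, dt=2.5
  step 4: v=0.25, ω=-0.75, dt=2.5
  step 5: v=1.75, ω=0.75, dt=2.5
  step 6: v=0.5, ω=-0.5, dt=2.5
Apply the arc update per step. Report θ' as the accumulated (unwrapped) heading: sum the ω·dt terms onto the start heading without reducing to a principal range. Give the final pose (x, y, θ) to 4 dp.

(-4.5993, -3.9156, -3.6910)

step 1: θ'=1.3090 (straight) → pose (1.6118, -3.9489, 1.3090)
step 2: θ'=-0.5660 (R=0.6000) → pose (0.7105, -4.3000, -0.5660)
step 3: θ'=-2.4410 (R=-0.3333) → pose (0.7466, -4.8362, -2.4410)
step 4: θ'=-4.3160 (R=-0.3333) → pose (0.2242, -4.7101, -4.3160)
step 5: θ'=-2.4410 (R=2.3333) → pose (-3.4324, -3.8272, -2.4410)
step 6: θ'=-3.6910 (R=-1.0000) → pose (-4.5993, -3.9156, -3.6910)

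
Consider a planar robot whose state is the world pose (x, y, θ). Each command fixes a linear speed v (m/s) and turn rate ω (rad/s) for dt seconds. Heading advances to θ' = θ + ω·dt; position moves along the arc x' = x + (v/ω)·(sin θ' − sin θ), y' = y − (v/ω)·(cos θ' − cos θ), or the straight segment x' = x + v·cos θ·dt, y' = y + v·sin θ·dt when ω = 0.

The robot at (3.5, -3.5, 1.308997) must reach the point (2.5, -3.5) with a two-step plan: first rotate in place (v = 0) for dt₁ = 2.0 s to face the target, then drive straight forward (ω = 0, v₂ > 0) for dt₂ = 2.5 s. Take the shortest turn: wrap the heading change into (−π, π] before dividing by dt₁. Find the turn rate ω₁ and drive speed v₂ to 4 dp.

heading to target = atan2(-3.5−-3.5, 2.5−3.5) = 3.1416
Δθ = wrap(3.1416 − 1.3090) = 1.8326; ω₁ = Δθ/dt₁ = 0.9163
distance = √((2.5−3.5)² + (-3.5−-3.5)²) = 1.0000; v₂ = distance/dt₂ = 0.4000

ω₁ = 0.9163, v₂ = 0.4000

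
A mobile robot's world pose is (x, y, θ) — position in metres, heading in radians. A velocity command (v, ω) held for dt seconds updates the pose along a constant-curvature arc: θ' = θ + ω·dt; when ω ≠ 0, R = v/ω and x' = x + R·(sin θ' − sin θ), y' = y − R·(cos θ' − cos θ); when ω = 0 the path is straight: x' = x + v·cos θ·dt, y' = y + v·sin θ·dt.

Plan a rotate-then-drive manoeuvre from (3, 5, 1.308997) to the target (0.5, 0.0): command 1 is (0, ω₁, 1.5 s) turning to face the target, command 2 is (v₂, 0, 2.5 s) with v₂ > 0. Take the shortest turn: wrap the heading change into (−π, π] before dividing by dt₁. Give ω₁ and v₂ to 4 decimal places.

heading to target = atan2(0−5, 0.5−3) = -2.0344
Δθ = wrap(-2.0344 − 1.3090) = 2.9397; ω₁ = Δθ/dt₁ = 1.9598
distance = √((0.5−3)² + (0−5)²) = 5.5902; v₂ = distance/dt₂ = 2.2361

ω₁ = 1.9598, v₂ = 2.2361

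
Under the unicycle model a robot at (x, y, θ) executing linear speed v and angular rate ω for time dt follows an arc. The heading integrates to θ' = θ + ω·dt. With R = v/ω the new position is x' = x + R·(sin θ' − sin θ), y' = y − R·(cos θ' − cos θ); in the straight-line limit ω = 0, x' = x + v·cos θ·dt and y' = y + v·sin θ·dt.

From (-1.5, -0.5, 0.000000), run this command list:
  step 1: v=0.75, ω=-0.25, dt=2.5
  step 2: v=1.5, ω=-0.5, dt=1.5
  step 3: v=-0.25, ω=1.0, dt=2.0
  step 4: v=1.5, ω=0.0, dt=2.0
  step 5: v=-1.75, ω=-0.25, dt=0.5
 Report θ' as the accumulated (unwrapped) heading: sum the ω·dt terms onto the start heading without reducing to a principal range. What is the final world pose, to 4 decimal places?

step 1: θ'=-0.6250 (R=-3.0000) → pose (0.2553, -1.0671, -0.6250)
step 2: θ'=-1.3750 (R=-3.0000) → pose (1.4427, -2.9164, -1.3750)
step 3: θ'=0.6250 (R=-0.2500) → pose (1.0512, -2.7623, 0.6250)
step 4: θ'=0.6250 (straight) → pose (3.4841, -1.0070, 0.6250)
step 5: θ'=0.5000 (R=7.0000) → pose (2.7444, -1.4733, 0.5000)

(2.7444, -1.4733, 0.5000)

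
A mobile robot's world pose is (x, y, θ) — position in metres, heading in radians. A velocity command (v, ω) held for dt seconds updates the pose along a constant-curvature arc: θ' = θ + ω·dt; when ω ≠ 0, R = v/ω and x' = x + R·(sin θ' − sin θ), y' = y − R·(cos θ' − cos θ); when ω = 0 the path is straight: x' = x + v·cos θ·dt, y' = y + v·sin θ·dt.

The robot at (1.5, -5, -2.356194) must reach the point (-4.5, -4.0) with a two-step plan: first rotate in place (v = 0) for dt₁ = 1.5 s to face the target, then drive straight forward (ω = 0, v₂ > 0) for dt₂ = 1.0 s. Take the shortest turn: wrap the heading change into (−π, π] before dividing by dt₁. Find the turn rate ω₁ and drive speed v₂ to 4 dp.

ω₁ = -0.6337, v₂ = 6.0828

heading to target = atan2(-4−-5, -4.5−1.5) = 2.9764
Δθ = wrap(2.9764 − -2.3562) = -0.9505; ω₁ = Δθ/dt₁ = -0.6337
distance = √((-4.5−1.5)² + (-4−-5)²) = 6.0828; v₂ = distance/dt₂ = 6.0828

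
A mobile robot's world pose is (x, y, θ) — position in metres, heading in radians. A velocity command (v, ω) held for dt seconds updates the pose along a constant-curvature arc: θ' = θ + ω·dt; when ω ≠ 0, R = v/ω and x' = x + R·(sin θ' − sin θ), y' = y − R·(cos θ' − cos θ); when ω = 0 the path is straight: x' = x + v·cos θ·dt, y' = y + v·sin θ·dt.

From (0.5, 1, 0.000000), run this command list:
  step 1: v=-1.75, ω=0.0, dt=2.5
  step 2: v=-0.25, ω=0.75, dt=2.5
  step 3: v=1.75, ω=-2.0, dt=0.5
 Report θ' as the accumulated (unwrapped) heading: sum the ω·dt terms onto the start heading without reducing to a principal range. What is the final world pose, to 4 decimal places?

(-4.0298, 1.3898, 0.8750)

step 1: θ'=0.0000 (straight) → pose (-3.8750, 1.0000, 0.0000)
step 2: θ'=1.8750 (R=-0.3333) → pose (-4.1930, 0.5668, 1.8750)
step 3: θ'=0.8750 (R=-0.8750) → pose (-4.0298, 1.3898, 0.8750)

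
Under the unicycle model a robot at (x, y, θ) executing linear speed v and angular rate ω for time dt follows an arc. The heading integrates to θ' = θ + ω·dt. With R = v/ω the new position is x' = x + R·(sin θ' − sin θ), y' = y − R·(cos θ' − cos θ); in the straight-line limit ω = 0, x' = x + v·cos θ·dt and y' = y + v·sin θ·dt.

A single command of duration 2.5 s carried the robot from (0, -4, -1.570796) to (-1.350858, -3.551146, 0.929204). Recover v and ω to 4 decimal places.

v = -0.7500, ω = 1.0000

Δθ = 0.929204 − -1.570796 = 2.500000
ω = Δθ/dt = 2.500000/2.5 = 1.0000
R = Δx/(sin θ' − sin θ) = -0.7500
v = R·ω = -0.7500·1.0000 = -0.7500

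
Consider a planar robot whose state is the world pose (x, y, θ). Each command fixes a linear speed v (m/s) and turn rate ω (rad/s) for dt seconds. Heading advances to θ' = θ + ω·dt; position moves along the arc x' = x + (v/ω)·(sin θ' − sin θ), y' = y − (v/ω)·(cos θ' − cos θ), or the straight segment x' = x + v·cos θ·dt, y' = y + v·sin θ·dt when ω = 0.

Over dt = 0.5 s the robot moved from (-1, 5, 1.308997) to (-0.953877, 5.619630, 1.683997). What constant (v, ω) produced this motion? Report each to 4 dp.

Δθ = 1.683997 − 1.308997 = 0.375000
ω = Δθ/dt = 0.375000/0.5 = 0.7500
R = −Δy/(cos θ' − cos θ) = 1.6667
v = R·ω = 1.6667·0.7500 = 1.2500

v = 1.2500, ω = 0.7500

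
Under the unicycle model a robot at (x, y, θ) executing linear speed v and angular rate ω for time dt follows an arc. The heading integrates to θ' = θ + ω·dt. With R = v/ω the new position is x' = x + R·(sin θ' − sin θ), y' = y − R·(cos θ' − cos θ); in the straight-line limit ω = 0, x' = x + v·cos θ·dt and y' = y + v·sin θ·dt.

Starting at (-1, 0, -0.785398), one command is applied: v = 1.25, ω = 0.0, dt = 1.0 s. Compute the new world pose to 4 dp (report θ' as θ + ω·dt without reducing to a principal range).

(-0.1161, -0.8839, -0.7854)

θ' = -0.7854 + 0.0·1.0 = -0.7854
ω = 0 → straight: x' = -1 + 1.25·cos(-0.7854)·1.0 = -0.1161
y' = 0 + 1.25·sin(-0.7854)·1.0 = -0.8839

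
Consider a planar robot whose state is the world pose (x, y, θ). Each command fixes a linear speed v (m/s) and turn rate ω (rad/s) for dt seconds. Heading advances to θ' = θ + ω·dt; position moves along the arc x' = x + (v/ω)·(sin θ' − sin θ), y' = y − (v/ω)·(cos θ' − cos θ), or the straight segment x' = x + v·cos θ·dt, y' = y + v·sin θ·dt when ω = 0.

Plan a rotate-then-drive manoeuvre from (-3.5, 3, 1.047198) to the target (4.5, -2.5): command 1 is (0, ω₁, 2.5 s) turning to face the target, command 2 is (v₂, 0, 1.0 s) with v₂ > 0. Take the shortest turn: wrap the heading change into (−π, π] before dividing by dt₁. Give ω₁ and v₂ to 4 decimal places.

heading to target = atan2(-2.5−3, 4.5−-3.5) = -0.6023
Δθ = wrap(-0.6023 − 1.0472) = -1.6495; ω₁ = Δθ/dt₁ = -0.6598
distance = √((4.5−-3.5)² + (-2.5−3)²) = 9.7082; v₂ = distance/dt₂ = 9.7082

ω₁ = -0.6598, v₂ = 9.7082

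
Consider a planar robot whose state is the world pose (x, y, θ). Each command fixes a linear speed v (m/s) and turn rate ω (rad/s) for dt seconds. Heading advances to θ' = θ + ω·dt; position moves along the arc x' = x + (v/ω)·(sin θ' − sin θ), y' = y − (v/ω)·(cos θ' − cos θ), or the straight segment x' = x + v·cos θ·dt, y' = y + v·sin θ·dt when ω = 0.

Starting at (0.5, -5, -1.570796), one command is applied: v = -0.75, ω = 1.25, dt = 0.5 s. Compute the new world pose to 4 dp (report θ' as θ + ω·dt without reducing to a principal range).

θ' = -1.5708 + 1.25·0.5 = -0.9458
R = v/ω = -0.75/1.25 = -0.6000
x' = 0.5 + -0.6000·(sin -0.9458 − sin -1.5708) = 0.3866
y' = -5 − -0.6000·(cos -0.9458 − cos -1.5708) = -4.6489

(0.3866, -4.6489, -0.9458)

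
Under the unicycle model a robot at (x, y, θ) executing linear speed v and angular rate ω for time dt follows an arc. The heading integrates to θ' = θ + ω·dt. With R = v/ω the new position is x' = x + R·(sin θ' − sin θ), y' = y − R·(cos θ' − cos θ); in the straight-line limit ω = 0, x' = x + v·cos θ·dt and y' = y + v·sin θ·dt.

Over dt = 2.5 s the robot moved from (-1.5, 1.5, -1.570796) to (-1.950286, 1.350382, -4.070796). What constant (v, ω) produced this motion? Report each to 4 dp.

Δθ = -4.070796 − -1.570796 = -2.500000
ω = Δθ/dt = -2.500000/2.5 = -1.0000
R = Δx/(sin θ' − sin θ) = -0.2500
v = R·ω = -0.2500·-1.0000 = 0.2500

v = 0.2500, ω = -1.0000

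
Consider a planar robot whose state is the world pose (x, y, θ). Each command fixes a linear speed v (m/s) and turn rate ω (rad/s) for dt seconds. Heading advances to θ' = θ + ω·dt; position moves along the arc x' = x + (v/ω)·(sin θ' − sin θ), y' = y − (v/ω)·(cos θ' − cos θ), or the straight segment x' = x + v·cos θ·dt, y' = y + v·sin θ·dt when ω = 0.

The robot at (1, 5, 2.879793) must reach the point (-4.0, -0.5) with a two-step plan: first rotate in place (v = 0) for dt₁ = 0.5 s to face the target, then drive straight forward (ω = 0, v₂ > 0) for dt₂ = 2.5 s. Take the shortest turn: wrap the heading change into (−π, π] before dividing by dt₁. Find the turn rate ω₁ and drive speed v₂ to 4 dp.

heading to target = atan2(-0.5−5, -4−1) = -2.3086
Δθ = wrap(-2.3086 − 2.8798) = 1.0948; ω₁ = Δθ/dt₁ = 2.1896
distance = √((-4−1)² + (-0.5−5)²) = 7.4330; v₂ = distance/dt₂ = 2.9732

ω₁ = 2.1896, v₂ = 2.9732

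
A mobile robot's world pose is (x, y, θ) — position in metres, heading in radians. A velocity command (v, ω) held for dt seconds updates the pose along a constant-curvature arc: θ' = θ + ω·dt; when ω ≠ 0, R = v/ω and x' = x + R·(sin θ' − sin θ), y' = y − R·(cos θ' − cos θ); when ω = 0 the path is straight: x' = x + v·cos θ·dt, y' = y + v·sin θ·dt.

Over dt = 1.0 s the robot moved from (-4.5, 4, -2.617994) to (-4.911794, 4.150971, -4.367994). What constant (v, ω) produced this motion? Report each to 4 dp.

Δθ = -4.367994 − -2.617994 = -1.750000
ω = Δθ/dt = -1.750000/1.0 = -1.7500
R = Δx/(sin θ' − sin θ) = -0.2857
v = R·ω = -0.2857·-1.7500 = 0.5000

v = 0.5000, ω = -1.7500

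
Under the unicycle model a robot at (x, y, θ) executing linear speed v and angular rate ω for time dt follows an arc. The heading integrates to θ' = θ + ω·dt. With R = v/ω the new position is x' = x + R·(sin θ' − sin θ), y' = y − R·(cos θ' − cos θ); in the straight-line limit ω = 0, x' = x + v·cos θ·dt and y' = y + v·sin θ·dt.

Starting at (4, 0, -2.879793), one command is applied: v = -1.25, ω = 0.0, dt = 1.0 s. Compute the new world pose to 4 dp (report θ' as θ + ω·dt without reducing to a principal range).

(5.2074, 0.3235, -2.8798)

θ' = -2.8798 + 0.0·1.0 = -2.8798
ω = 0 → straight: x' = 4 + -1.25·cos(-2.8798)·1.0 = 5.2074
y' = 0 + -1.25·sin(-2.8798)·1.0 = 0.3235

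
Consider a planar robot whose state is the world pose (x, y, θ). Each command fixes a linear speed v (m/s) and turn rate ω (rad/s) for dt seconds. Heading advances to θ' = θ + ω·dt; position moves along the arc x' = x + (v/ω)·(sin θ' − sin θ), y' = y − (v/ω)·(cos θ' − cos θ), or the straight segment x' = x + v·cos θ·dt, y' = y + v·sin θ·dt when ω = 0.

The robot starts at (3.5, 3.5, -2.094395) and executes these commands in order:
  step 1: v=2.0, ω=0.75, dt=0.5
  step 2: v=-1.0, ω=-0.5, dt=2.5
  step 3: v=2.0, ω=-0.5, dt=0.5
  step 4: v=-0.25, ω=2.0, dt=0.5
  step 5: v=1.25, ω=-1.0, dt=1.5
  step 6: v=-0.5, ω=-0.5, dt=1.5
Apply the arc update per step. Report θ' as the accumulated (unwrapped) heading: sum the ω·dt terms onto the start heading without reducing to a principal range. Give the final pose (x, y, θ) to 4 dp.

(2.6660, 3.3488, -4.4694)

step 1: θ'=-1.7194 (R=2.6667) → pose (3.1721, 2.5615, -1.7194)
step 2: θ'=-2.9694 (R=2.0000) → pose (4.8074, 4.2358, -2.9694)
step 3: θ'=-3.2194 (R=-4.0000) → pose (3.8111, 4.1887, -3.2194)
step 4: θ'=-2.2194 (R=-0.1250) → pose (3.9204, 4.2378, -2.2194)
step 5: θ'=-3.7194 (R=-1.2500) → pose (2.2415, 3.9459, -3.7194)
step 6: θ'=-4.4694 (R=1.0000) → pose (2.6660, 3.3488, -4.4694)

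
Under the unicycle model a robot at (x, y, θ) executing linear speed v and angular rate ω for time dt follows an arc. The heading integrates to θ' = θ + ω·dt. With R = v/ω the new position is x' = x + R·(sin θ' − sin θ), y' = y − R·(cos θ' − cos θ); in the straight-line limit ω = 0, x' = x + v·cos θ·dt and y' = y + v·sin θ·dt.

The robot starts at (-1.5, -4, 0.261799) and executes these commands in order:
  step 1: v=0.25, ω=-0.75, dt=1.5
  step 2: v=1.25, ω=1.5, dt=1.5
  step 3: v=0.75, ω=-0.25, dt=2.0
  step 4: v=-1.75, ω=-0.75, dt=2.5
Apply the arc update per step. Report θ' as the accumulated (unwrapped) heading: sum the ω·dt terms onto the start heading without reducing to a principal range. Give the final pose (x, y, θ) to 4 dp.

(-2.8406, -2.1787, -0.9882)

step 1: θ'=-0.8632 (R=-0.3333) → pose (-1.1604, -4.1053, -0.8632)
step 2: θ'=1.3868 (R=0.8333) → pose (0.2921, -3.7161, 1.3868)
step 3: θ'=0.8868 (R=-3.0000) → pose (0.9163, -2.3693, 0.8868)
step 4: θ'=-0.9882 (R=2.3333) → pose (-2.8406, -2.1787, -0.9882)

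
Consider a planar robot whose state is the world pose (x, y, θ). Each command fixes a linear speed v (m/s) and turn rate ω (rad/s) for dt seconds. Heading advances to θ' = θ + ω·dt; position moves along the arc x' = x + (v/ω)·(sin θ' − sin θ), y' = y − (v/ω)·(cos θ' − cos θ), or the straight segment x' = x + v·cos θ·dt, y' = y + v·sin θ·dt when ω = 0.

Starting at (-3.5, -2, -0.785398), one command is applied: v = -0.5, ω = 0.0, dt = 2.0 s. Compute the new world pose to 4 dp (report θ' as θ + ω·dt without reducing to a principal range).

(-4.2071, -1.2929, -0.7854)

θ' = -0.7854 + 0.0·2.0 = -0.7854
ω = 0 → straight: x' = -3.5 + -0.5·cos(-0.7854)·2.0 = -4.2071
y' = -2 + -0.5·sin(-0.7854)·2.0 = -1.2929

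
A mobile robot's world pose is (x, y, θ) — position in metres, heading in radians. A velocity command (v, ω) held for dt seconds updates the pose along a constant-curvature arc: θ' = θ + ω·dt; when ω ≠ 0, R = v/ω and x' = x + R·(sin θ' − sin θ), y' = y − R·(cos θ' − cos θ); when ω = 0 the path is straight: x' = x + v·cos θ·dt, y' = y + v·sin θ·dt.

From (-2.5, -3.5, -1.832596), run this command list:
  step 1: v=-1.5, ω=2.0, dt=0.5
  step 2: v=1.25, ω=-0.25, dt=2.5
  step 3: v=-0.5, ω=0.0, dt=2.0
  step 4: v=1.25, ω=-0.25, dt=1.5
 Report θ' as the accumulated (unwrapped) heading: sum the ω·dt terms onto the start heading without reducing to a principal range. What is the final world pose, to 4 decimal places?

(-1.6514, -6.4665, -1.8326)

step 1: θ'=-0.8326 (R=-0.7500) → pose (-2.6697, -2.8012, -0.8326)
step 2: θ'=-1.4576 (R=-5.0000) → pose (-1.4001, -5.6012, -1.4576)
step 3: θ'=-1.4576 (straight) → pose (-1.5130, -4.6076, -1.4576)
step 4: θ'=-1.8326 (R=-5.0000) → pose (-1.6514, -6.4665, -1.8326)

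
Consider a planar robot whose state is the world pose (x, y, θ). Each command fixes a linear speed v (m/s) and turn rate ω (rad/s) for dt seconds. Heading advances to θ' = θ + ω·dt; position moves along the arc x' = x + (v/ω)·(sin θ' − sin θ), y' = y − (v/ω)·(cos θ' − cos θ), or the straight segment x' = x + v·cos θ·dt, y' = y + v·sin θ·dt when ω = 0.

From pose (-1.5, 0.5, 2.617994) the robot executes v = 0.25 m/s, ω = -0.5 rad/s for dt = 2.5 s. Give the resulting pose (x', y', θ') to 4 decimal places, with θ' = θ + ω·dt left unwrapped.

(-1.7398, 1.0337, 1.3680)

θ' = 2.6180 + -0.5·2.5 = 1.3680
R = v/ω = 0.25/-0.5 = -0.5000
x' = -1.5 + -0.5000·(sin 1.3680 − sin 2.6180) = -1.7398
y' = 0.5 − -0.5000·(cos 1.3680 − cos 2.6180) = 1.0337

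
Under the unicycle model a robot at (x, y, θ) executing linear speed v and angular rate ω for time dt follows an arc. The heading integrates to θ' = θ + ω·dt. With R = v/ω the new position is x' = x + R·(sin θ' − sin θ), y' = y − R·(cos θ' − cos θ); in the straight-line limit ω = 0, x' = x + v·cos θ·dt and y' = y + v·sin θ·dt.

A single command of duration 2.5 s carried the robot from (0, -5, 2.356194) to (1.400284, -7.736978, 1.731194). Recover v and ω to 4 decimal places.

v = -1.2500, ω = -0.2500

Δθ = 1.731194 − 2.356194 = -0.625000
ω = Δθ/dt = -0.625000/2.5 = -0.2500
R = −Δy/(cos θ' − cos θ) = 5.0000
v = R·ω = 5.0000·-0.2500 = -1.2500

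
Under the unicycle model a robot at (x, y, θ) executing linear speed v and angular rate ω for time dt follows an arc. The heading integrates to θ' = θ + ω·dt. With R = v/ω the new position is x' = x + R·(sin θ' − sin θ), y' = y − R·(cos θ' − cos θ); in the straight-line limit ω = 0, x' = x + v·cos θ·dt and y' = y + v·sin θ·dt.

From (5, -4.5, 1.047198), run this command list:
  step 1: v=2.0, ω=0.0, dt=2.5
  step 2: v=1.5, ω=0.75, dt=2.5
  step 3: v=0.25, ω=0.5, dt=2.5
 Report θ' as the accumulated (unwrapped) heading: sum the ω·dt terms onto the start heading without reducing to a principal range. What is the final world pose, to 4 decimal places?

(5.6656, 2.5513, 4.1722)

step 1: θ'=1.0472 (straight) → pose (7.5000, -0.1699, 1.0472)
step 2: θ'=2.9222 (R=2.0000) → pose (6.2032, 2.7822, 2.9222)
step 3: θ'=4.1722 (R=0.5000) → pose (5.6656, 2.5513, 4.1722)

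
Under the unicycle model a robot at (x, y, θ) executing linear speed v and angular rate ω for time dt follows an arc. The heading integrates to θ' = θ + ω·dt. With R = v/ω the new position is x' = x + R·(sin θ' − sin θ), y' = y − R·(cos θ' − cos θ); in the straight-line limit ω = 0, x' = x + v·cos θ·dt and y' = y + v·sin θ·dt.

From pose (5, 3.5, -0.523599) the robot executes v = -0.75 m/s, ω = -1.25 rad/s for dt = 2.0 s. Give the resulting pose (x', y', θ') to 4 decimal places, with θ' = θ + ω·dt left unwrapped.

(5.2294, 4.6154, -3.0236)

θ' = -0.5236 + -1.25·2.0 = -3.0236
R = v/ω = -0.75/-1.25 = 0.6000
x' = 5 + 0.6000·(sin -3.0236 − sin -0.5236) = 5.2294
y' = 3.5 − 0.6000·(cos -3.0236 − cos -0.5236) = 4.6154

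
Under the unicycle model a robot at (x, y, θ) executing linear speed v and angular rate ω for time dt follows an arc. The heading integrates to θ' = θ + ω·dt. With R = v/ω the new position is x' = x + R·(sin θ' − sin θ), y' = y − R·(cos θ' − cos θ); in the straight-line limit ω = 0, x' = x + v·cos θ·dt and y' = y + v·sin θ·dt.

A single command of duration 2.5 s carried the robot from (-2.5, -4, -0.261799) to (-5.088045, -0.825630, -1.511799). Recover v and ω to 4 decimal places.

Δθ = -1.511799 − -0.261799 = -1.250000
ω = Δθ/dt = -1.250000/2.5 = -0.5000
R = −Δy/(cos θ' − cos θ) = 3.5000
v = R·ω = 3.5000·-0.5000 = -1.7500

v = -1.7500, ω = -0.5000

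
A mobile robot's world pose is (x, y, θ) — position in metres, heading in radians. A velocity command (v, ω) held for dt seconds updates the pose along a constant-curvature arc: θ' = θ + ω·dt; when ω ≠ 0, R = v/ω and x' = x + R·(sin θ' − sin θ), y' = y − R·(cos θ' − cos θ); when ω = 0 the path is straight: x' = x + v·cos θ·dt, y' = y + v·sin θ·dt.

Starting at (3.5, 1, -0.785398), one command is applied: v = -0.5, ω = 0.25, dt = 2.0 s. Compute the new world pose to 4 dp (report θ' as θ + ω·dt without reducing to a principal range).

(2.6489, 1.5049, -0.2854)

θ' = -0.7854 + 0.25·2.0 = -0.2854
R = v/ω = -0.5/0.25 = -2.0000
x' = 3.5 + -2.0000·(sin -0.2854 − sin -0.7854) = 2.6489
y' = 1 − -2.0000·(cos -0.2854 − cos -0.7854) = 1.5049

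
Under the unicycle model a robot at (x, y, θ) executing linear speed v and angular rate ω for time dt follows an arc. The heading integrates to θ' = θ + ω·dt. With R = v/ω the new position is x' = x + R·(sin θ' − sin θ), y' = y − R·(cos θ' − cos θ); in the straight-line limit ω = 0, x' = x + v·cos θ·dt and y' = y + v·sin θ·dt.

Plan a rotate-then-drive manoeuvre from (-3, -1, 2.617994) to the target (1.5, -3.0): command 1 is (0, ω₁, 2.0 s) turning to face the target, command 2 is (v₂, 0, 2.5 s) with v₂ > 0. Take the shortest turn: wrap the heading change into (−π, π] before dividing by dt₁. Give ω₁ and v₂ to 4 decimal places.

heading to target = atan2(-3−-1, 1.5−-3) = -0.4182
Δθ = wrap(-0.4182 − 2.6180) = -3.0362; ω₁ = Δθ/dt₁ = -1.5181
distance = √((1.5−-3)² + (-3−-1)²) = 4.9244; v₂ = distance/dt₂ = 1.9698

ω₁ = -1.5181, v₂ = 1.9698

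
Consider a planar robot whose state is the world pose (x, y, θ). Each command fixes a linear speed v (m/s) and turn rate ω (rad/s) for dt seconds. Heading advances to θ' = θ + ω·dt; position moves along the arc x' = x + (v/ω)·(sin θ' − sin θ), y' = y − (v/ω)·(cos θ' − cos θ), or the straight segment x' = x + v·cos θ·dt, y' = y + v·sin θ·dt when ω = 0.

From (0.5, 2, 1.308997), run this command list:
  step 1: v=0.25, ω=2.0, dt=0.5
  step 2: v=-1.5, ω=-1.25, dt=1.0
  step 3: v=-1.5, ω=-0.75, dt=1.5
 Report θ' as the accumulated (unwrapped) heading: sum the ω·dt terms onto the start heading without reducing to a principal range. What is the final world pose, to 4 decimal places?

(-1.2453, -0.2949, -0.0660)

step 1: θ'=2.3090 (R=0.1250) → pose (0.4717, 2.1165, 2.3090)
step 2: θ'=1.0590 (R=1.2000) → pose (0.6303, 0.7212, 1.0590)
step 3: θ'=-0.0660 (R=2.0000) → pose (-1.2453, -0.2949, -0.0660)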